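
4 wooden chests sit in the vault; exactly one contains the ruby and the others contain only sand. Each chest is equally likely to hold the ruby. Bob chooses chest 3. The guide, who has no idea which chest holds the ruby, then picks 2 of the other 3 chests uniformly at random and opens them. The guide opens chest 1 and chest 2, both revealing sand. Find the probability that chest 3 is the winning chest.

Consider each possible location of the ruby in turn.
If it is in either of chests 1 and 2 (prior 1/4 each): that chest was opened and seen not to hold the prize — ruled out; weight (1/4)·0 = 0 each.
If it is in either of chests 3 and 4 (prior 1/4 each): the guide picks exactly this set with probability 1/3 regardless, and none is the prize; weight (1/4)·(1/3) = 1/12 each.
The weights sum to 1/6.
So P(the ruby in chest 3 | the guide opened chest 1 and chest 2) = (1/12) / (1/6) = 1/2.

1/2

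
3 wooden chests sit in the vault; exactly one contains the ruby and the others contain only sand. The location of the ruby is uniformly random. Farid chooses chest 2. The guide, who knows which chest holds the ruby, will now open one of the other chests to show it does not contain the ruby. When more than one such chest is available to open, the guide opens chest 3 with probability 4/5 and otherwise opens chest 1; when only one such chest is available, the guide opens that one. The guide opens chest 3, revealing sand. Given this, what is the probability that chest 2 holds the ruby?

4/9

Apply Bayes' rule, conditioning on where the ruby actually is.
If it is in chest 1 (prior 1/3): only chest 3 is available, probability 1; weight (1/3)·1 = 1/3.
If it is in chest 2 (prior 1/3): chest 3 is available, opened with probability 4/5; weight (1/3)·(4/5) = 4/15.
If it is in chest 3 (prior 1/3): the guide opened chest 3, so this case is ruled out; weight (1/3)·0 = 0.
The weights sum to 3/5.
So P(the ruby in chest 2 | the guide opened chest 3) = (4/15) / (3/5) = 4/9.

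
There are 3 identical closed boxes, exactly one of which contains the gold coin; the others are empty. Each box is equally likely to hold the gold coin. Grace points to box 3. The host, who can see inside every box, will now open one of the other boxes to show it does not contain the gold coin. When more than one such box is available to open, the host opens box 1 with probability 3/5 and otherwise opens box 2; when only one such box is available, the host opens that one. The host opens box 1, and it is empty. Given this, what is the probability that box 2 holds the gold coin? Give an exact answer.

Consider each possible location of the gold coin in turn.
If it is in box 1 (prior 1/3): the host opened box 1, so this case is ruled out; weight (1/3)·0 = 0.
If it is in box 2 (prior 1/3): only box 1 is available, probability 1; weight (1/3)·1 = 1/3.
If it is in box 3 (prior 1/3): box 1 is available, opened with probability 3/5; weight (1/3)·(3/5) = 1/5.
The weights sum to 8/15.
So P(the gold coin in box 2 | the host opened box 1) = (1/3) / (8/15) = 5/8.

5/8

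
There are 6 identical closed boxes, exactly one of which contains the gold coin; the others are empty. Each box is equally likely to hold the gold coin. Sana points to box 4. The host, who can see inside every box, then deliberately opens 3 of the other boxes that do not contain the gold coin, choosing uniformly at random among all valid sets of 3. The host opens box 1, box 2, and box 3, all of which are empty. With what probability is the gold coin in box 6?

5/12

Apply Bayes' rule, conditioning on where the gold coin actually is.
If it is in any of boxes 1, 2, and 3 (prior 1/6 each): that box was opened and seen not to hold the prize — ruled out; weight (1/6)·0 = 0 each.
If it is in box 4 (prior 1/6): the host has 10 equally likely choices, so probability 1/10; weight (1/6)·(1/10) = 1/60.
If it is in either of boxes 5 and 6 (prior 1/6 each): the host has 4 equally likely choices, so probability 1/4; weight (1/6)·(1/4) = 1/24 each.
The weights sum to 1/10.
So P(the gold coin in box 6 | the host opened box 1, box 2, and box 3) = (1/24) / (1/10) = 5/12.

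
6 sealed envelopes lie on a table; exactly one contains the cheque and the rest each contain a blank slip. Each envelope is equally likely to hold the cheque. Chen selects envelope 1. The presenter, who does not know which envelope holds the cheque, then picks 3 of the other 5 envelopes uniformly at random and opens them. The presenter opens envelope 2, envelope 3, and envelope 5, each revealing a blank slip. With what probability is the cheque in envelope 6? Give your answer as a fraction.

1/3

Because the presenter chose which envelopes to open without knowing where the cheque is, the choice is independent of the prize location. Learning that none of the 3 opened envelopes holds the cheque simply rules out those 3 locations and leaves the remaining 3 envelopes still equally likely by symmetry.
So P(the cheque in envelope 6) = 1/3.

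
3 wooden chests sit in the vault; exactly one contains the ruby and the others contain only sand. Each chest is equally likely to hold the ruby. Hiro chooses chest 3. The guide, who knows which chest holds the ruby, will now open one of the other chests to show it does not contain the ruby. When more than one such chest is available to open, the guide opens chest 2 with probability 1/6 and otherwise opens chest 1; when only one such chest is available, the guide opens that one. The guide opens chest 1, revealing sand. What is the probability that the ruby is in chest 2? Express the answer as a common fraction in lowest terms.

Condition on the true location of the ruby.
If it is in chest 1 (prior 1/3): the guide opened chest 1, so this case is ruled out; weight (1/3)·0 = 0.
If it is in chest 2 (prior 1/3): only chest 1 is available, probability 1; weight (1/3)·1 = 1/3.
If it is in chest 3 (prior 1/3): chest 2 is available but not opened, probability 5/6; weight (1/3)·(5/6) = 5/18.
The weights sum to 11/18.
So P(the ruby in chest 2 | the guide opened chest 1) = (1/3) / (11/18) = 6/11.

6/11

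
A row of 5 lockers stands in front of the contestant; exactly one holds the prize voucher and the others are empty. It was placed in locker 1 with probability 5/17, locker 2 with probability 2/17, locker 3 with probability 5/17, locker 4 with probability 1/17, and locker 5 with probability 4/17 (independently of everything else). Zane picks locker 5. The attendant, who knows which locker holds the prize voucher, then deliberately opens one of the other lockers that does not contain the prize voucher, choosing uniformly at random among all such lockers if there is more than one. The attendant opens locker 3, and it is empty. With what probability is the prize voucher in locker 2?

2/11

Apply Bayes' rule, conditioning on where the prize voucher actually is.
If it is in locker 1 (prior 5/17): the attendant has 3 equally likely choices, so probability 1/3; weight (5/17)·(1/3) = 5/51.
If it is in locker 2 (prior 2/17): the attendant has 3 equally likely choices, so probability 1/3; weight (2/17)·(1/3) = 2/51.
If it is in locker 3 (prior 5/17): the attendant opened locker 3, so this case is ruled out; weight (5/17)·0 = 0.
If it is in locker 4 (prior 1/17): the attendant has 3 equally likely choices, so probability 1/3; weight (1/17)·(1/3) = 1/51.
If it is in locker 5 (prior 4/17): the attendant has 4 equally likely choices, so probability 1/4; weight (4/17)·(1/4) = 1/17.
The weights sum to 11/51.
So P(the prize voucher in locker 2 | the attendant opened locker 3) = (2/51) / (11/51) = 2/11.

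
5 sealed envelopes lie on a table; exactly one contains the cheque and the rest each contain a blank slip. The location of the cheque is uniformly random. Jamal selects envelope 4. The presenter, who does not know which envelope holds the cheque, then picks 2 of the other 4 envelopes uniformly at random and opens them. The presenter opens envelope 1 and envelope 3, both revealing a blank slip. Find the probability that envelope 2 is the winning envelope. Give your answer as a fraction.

1/3

Because the presenter chose which envelopes to open without knowing where the cheque is, the choice is independent of the prize location. Learning that none of the 2 opened envelopes holds the cheque simply rules out those 2 locations and leaves the remaining 3 envelopes still equally likely by symmetry.
So P(the cheque in envelope 2) = 1/3.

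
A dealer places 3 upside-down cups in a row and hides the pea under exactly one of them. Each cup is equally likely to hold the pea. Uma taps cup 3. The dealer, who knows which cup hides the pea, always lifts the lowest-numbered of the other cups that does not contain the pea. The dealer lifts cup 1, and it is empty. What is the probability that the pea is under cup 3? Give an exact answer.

1/2

Consider each possible location of the pea in turn.
If it is under cup 1 (prior 1/3): the dealer opened cup 1, so this case is ruled out; weight (1/3)·0 = 0.
If it is under either of cups 2 and 3 (prior 1/3 each): cup 1 is the lowest-numbered option available, probability 1; weight (1/3)·1 = 1/3 each.
The weights sum to 2/3.
So P(the pea under cup 3 | the dealer opened cup 1) = (1/3) / (2/3) = 1/2.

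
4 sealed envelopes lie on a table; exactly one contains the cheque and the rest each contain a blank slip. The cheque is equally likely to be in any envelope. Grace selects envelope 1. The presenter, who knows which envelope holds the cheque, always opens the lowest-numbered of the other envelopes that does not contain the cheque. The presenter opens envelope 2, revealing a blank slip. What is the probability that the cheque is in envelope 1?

Condition on the true location of the cheque.
If it is in any of envelopes 1, 3, and 4 (prior 1/4 each): envelope 2 is the lowest-numbered option available, probability 1; weight (1/4)·1 = 1/4 each.
If it is in envelope 2 (prior 1/4): the presenter opened envelope 2, so this case is ruled out; weight (1/4)·0 = 0.
The weights sum to 3/4.
So P(the cheque in envelope 1 | the presenter opened envelope 2) = (1/4) / (3/4) = 1/3.

1/3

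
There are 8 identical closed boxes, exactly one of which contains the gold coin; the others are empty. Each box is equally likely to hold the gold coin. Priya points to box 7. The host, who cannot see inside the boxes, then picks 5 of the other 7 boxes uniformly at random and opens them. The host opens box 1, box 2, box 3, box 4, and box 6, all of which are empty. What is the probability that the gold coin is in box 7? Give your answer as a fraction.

Because the host chose which boxes to open without knowing where the gold coin is, the choice is independent of the prize location. Learning that none of the 5 opened boxes holds the gold coin simply rules out those 5 locations and leaves the remaining 3 boxes still equally likely by symmetry.
So P(the gold coin in box 7) = 1/3.

1/3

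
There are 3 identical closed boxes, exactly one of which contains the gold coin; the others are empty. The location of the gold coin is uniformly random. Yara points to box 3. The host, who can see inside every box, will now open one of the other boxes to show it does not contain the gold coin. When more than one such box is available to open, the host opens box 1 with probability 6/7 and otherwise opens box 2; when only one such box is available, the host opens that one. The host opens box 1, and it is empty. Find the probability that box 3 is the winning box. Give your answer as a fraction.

Condition on the true location of the gold coin.
If it is in box 1 (prior 1/3): the host opened box 1, so this case is ruled out; weight (1/3)·0 = 0.
If it is in box 2 (prior 1/3): only box 1 is available, probability 1; weight (1/3)·1 = 1/3.
If it is in box 3 (prior 1/3): box 1 is available, opened with probability 6/7; weight (1/3)·(6/7) = 2/7.
The weights sum to 13/21.
So P(the gold coin in box 3 | the host opened box 1) = (2/7) / (13/21) = 6/13.

6/13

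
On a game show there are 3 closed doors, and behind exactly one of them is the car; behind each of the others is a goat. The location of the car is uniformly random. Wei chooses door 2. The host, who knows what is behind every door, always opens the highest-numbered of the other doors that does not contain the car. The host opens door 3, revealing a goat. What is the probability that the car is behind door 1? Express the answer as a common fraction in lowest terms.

Condition on the true location of the car.
If it is behind either of doors 1 and 2 (prior 1/3 each): door 3 is the highest-numbered option available, probability 1; weight (1/3)·1 = 1/3 each.
If it is behind door 3 (prior 1/3): the host opened door 3, so this case is ruled out; weight (1/3)·0 = 0.
The weights sum to 2/3.
So P(the car behind door 1 | the host opened door 3) = (1/3) / (2/3) = 1/2.

1/2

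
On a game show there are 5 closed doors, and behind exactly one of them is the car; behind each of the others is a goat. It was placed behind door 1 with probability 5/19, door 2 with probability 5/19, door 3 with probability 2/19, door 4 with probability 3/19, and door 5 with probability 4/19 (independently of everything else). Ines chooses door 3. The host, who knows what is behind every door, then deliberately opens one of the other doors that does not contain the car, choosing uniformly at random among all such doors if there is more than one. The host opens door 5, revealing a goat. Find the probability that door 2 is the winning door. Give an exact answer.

10/29

Condition on the true location of the car.
If it is behind either of doors 1 and 2 (prior 5/19 each): the host has 3 equally likely choices, so probability 1/3; weight (5/19)·(1/3) = 5/57 each.
If it is behind door 3 (prior 2/19): the host has 4 equally likely choices, so probability 1/4; weight (2/19)·(1/4) = 1/38.
If it is behind door 4 (prior 3/19): the host has 3 equally likely choices, so probability 1/3; weight (3/19)·(1/3) = 1/19.
If it is behind door 5 (prior 4/19): the host opened door 5, so this case is ruled out; weight (4/19)·0 = 0.
The weights sum to 29/114.
So P(the car behind door 2 | the host opened door 5) = (5/57) / (29/114) = 10/29.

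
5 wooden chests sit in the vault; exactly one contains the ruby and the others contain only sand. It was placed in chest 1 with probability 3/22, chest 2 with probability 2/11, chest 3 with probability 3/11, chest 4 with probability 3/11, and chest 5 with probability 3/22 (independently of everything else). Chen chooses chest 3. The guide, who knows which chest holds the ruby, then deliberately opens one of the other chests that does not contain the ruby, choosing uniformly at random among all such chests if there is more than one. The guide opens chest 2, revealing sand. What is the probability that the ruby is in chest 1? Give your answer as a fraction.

2/11

Apply Bayes' rule, conditioning on where the ruby actually is.
If it is in either of chests 1 and 5 (prior 3/22 each): the guide has 3 equally likely choices, so probability 1/3; weight (3/22)·(1/3) = 1/22 each.
If it is in chest 2 (prior 2/11): the guide opened chest 2, so this case is ruled out; weight (2/11)·0 = 0.
If it is in chest 3 (prior 3/11): the guide has 4 equally likely choices, so probability 1/4; weight (3/11)·(1/4) = 3/44.
If it is in chest 4 (prior 3/11): the guide has 3 equally likely choices, so probability 1/3; weight (3/11)·(1/3) = 1/11.
The weights sum to 1/4.
So P(the ruby in chest 1 | the guide opened chest 2) = (1/22) / (1/4) = 2/11.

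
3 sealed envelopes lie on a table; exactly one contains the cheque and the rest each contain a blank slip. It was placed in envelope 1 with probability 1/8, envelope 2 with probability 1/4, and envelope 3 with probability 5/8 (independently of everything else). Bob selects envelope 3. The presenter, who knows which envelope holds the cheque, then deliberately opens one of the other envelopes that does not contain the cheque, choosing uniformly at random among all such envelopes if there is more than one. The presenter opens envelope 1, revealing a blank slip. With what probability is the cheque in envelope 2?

4/9

Apply Bayes' rule, conditioning on where the cheque actually is.
If it is in envelope 1 (prior 1/8): the presenter opened envelope 1, so this case is ruled out; weight (1/8)·0 = 0.
If it is in envelope 2 (prior 1/4): the presenter has no choice, probability 1; weight (1/4)·1 = 1/4.
If it is in envelope 3 (prior 5/8): the presenter has 2 equally likely choices, so probability 1/2; weight (5/8)·(1/2) = 5/16.
The weights sum to 9/16.
So P(the cheque in envelope 2 | the presenter opened envelope 1) = (1/4) / (9/16) = 4/9.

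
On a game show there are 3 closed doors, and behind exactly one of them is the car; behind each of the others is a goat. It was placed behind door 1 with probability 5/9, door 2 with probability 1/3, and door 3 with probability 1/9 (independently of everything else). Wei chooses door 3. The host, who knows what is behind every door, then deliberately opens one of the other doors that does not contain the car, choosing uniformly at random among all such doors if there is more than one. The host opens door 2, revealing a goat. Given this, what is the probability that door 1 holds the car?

10/11

Apply Bayes' rule, conditioning on where the car actually is.
If it is behind door 1 (prior 5/9): the host has no choice, probability 1; weight (5/9)·1 = 5/9.
If it is behind door 2 (prior 1/3): the host opened door 2, so this case is ruled out; weight (1/3)·0 = 0.
If it is behind door 3 (prior 1/9): the host has 2 equally likely choices, so probability 1/2; weight (1/9)·(1/2) = 1/18.
The weights sum to 11/18.
So P(the car behind door 1 | the host opened door 2) = (5/9) / (11/18) = 10/11.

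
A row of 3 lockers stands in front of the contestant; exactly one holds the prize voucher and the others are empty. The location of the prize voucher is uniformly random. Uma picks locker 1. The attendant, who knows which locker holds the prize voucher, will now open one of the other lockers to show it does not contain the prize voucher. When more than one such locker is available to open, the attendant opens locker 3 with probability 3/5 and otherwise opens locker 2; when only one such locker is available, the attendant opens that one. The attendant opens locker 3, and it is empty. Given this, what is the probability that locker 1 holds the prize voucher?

Condition on the true location of the prize voucher.
If it is in locker 1 (prior 1/3): locker 3 is available, opened with probability 3/5; weight (1/3)·(3/5) = 1/5.
If it is in locker 2 (prior 1/3): only locker 3 is available, probability 1; weight (1/3)·1 = 1/3.
If it is in locker 3 (prior 1/3): the attendant opened locker 3, so this case is ruled out; weight (1/3)·0 = 0.
The weights sum to 8/15.
So P(the prize voucher in locker 1 | the attendant opened locker 3) = (1/5) / (8/15) = 3/8.

3/8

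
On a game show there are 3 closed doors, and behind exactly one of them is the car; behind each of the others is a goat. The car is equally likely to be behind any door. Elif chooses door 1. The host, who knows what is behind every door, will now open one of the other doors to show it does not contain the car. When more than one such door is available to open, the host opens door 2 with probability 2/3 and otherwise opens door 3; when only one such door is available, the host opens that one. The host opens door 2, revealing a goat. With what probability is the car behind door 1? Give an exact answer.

Apply Bayes' rule, conditioning on where the car actually is.
If it is behind door 1 (prior 1/3): door 2 is available, opened with probability 2/3; weight (1/3)·(2/3) = 2/9.
If it is behind door 2 (prior 1/3): the host opened door 2, so this case is ruled out; weight (1/3)·0 = 0.
If it is behind door 3 (prior 1/3): only door 2 is available, probability 1; weight (1/3)·1 = 1/3.
The weights sum to 5/9.
So P(the car behind door 1 | the host opened door 2) = (2/9) / (5/9) = 2/5.

2/5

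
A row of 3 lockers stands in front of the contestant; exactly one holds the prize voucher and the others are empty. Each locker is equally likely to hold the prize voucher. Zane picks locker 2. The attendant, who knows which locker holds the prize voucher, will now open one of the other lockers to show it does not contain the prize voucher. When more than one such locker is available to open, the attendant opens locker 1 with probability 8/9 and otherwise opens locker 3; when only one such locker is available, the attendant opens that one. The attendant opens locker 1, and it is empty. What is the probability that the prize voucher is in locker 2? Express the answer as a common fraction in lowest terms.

Consider each possible location of the prize voucher in turn.
If it is in locker 1 (prior 1/3): the attendant opened locker 1, so this case is ruled out; weight (1/3)·0 = 0.
If it is in locker 2 (prior 1/3): locker 1 is available, opened with probability 8/9; weight (1/3)·(8/9) = 8/27.
If it is in locker 3 (prior 1/3): only locker 1 is available, probability 1; weight (1/3)·1 = 1/3.
The weights sum to 17/27.
So P(the prize voucher in locker 2 | the attendant opened locker 1) = (8/27) / (17/27) = 8/17.

8/17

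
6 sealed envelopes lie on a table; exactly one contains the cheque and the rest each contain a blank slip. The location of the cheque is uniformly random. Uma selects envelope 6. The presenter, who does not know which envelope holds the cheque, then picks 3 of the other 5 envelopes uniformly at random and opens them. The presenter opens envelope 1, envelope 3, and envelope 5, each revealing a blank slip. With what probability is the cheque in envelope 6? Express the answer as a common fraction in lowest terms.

Condition on the true location of the cheque.
If it is in any of envelopes 1, 3, and 5 (prior 1/6 each): that envelope was opened and seen not to hold the prize — ruled out; weight (1/6)·0 = 0 each.
If it is in any of envelopes 2, 4, and 6 (prior 1/6 each): the presenter picks exactly this set with probability 1/10 regardless, and none is the prize; weight (1/6)·(1/10) = 1/60 each.
The weights sum to 1/20.
So P(the cheque in envelope 6 | the presenter opened envelope 1, envelope 3, and envelope 5) = (1/60) / (1/20) = 1/3.

1/3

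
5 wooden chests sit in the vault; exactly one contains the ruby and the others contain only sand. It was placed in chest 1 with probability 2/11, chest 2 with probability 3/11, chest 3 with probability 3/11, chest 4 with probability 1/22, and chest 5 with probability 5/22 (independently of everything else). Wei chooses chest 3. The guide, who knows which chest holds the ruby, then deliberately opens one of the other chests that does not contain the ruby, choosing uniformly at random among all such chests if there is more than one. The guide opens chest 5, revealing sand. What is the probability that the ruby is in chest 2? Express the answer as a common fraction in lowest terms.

Apply Bayes' rule, conditioning on where the ruby actually is.
If it is in chest 1 (prior 2/11): the guide has 3 equally likely choices, so probability 1/3; weight (2/11)·(1/3) = 2/33.
If it is in chest 2 (prior 3/11): the guide has 3 equally likely choices, so probability 1/3; weight (3/11)·(1/3) = 1/11.
If it is in chest 3 (prior 3/11): the guide has 4 equally likely choices, so probability 1/4; weight (3/11)·(1/4) = 3/44.
If it is in chest 4 (prior 1/22): the guide has 3 equally likely choices, so probability 1/3; weight (1/22)·(1/3) = 1/66.
If it is in chest 5 (prior 5/22): the guide opened chest 5, so this case is ruled out; weight (5/22)·0 = 0.
The weights sum to 31/132.
So P(the ruby in chest 2 | the guide opened chest 5) = (1/11) / (31/132) = 12/31.

12/31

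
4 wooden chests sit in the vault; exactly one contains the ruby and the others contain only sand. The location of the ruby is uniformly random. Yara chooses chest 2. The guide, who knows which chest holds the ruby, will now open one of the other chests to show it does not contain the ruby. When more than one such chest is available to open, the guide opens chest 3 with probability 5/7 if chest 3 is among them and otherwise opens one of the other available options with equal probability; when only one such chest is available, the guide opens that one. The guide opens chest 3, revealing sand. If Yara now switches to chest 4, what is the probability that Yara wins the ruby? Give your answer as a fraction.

1/3

Consider each possible location of the ruby in turn.
If it is in any of chests 1, 2, and 4 (prior 1/4 each): chest 3 is available, opened with probability 5/7; weight (1/4)·(5/7) = 5/28 each.
If it is in chest 3 (prior 1/4): the guide opened chest 3, so this case is ruled out; weight (1/4)·0 = 0.
The weights sum to 15/28.
So P(the ruby in chest 4 | the guide opened chest 3) = (5/28) / (15/28) = 1/3.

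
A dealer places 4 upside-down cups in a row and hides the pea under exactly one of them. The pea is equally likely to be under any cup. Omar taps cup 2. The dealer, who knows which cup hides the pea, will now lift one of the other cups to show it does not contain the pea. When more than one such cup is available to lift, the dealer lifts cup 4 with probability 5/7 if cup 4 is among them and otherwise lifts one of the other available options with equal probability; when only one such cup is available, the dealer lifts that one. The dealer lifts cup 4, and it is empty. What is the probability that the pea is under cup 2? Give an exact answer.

1/3

Condition on the true location of the pea.
If it is under any of cups 1, 2, and 3 (prior 1/4 each): cup 4 is available, opened with probability 5/7; weight (1/4)·(5/7) = 5/28 each.
If it is under cup 4 (prior 1/4): the dealer opened cup 4, so this case is ruled out; weight (1/4)·0 = 0.
The weights sum to 15/28.
So P(the pea under cup 2 | the dealer opened cup 4) = (5/28) / (15/28) = 1/3.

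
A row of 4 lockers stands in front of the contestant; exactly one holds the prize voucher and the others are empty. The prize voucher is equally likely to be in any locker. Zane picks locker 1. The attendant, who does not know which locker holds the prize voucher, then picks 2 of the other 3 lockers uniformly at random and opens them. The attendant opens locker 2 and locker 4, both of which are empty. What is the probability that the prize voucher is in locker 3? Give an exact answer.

1/2

Because the attendant chose which lockers to open without knowing where the prize voucher is, the choice is independent of the prize location. Learning that none of the 2 opened lockers holds the prize voucher simply rules out those 2 locations and leaves the remaining 2 lockers still equally likely by symmetry.
So P(the prize voucher in locker 3) = 1/2.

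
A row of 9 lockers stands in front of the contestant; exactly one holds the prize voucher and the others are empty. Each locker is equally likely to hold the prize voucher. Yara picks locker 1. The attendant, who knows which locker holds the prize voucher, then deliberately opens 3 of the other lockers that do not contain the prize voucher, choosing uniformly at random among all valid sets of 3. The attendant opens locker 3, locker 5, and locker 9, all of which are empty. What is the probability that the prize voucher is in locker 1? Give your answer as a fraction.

1/9

Condition on the true location of the prize voucher.
If it is in locker 1 (prior 1/9): the attendant has 56 equally likely choices, so probability 1/56; weight (1/9)·(1/56) = 1/504.
If it is in any of lockers 2, 4, 6, 7, and 8 (prior 1/9 each): the attendant has 35 equally likely choices, so probability 1/35; weight (1/9)·(1/35) = 1/315 each.
If it is in any of lockers 3, 5, and 9 (prior 1/9 each): that locker was opened and seen not to hold the prize — ruled out; weight (1/9)·0 = 0 each.
The weights sum to 1/56.
So P(the prize voucher in locker 1 | the attendant opened locker 3, locker 5, and locker 9) = (1/504) / (1/56) = 1/9.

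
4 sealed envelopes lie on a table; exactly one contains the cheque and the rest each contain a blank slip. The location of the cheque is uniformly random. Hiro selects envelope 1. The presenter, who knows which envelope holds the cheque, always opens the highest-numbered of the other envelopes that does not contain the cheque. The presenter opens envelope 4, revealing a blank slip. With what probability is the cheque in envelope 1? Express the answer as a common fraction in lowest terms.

1/3

Apply Bayes' rule, conditioning on where the cheque actually is.
If it is in any of envelopes 1, 2, and 3 (prior 1/4 each): envelope 4 is the highest-numbered option available, probability 1; weight (1/4)·1 = 1/4 each.
If it is in envelope 4 (prior 1/4): the presenter opened envelope 4, so this case is ruled out; weight (1/4)·0 = 0.
The weights sum to 3/4.
So P(the cheque in envelope 1 | the presenter opened envelope 4) = (1/4) / (3/4) = 1/3.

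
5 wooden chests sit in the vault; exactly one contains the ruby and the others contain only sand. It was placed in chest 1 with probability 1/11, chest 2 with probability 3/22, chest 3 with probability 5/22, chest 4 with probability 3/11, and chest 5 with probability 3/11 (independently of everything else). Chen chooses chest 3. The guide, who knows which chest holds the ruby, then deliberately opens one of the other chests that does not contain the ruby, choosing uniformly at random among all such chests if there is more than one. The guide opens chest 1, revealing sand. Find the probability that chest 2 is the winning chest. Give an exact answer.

Condition on the true location of the ruby.
If it is in chest 1 (prior 1/11): the guide opened chest 1, so this case is ruled out; weight (1/11)·0 = 0.
If it is in chest 2 (prior 3/22): the guide has 3 equally likely choices, so probability 1/3; weight (3/22)·(1/3) = 1/22.
If it is in chest 3 (prior 5/22): the guide has 4 equally likely choices, so probability 1/4; weight (5/22)·(1/4) = 5/88.
If it is in either of chests 4 and 5 (prior 3/11 each): the guide has 3 equally likely choices, so probability 1/3; weight (3/11)·(1/3) = 1/11 each.
The weights sum to 25/88.
So P(the ruby in chest 2 | the guide opened chest 1) = (1/22) / (25/88) = 4/25.

4/25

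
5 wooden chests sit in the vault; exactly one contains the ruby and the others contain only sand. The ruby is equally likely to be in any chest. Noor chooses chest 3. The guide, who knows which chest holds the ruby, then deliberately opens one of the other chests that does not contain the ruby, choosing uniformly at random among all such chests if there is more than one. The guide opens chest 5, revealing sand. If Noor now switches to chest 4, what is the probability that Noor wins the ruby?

4/15

Apply Bayes' rule, conditioning on where the ruby actually is.
If it is in any of chests 1, 2, and 4 (prior 1/5 each): the guide has 3 equally likely choices, so probability 1/3; weight (1/5)·(1/3) = 1/15 each.
If it is in chest 3 (prior 1/5): the guide has 4 equally likely choices, so probability 1/4; weight (1/5)·(1/4) = 1/20.
If it is in chest 5 (prior 1/5): the guide opened chest 5, so this case is ruled out; weight (1/5)·0 = 0.
The weights sum to 1/4.
So P(the ruby in chest 4 | the guide opened chest 5) = (1/15) / (1/4) = 4/15.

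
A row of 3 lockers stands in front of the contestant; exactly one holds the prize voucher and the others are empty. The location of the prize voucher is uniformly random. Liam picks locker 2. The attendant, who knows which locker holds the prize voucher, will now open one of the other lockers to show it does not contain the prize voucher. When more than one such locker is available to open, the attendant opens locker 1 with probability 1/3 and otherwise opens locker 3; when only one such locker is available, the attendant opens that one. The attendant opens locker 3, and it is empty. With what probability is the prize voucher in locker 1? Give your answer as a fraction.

Condition on the true location of the prize voucher.
If it is in locker 1 (prior 1/3): only locker 3 is available, probability 1; weight (1/3)·1 = 1/3.
If it is in locker 2 (prior 1/3): locker 1 is available but not opened, probability 2/3; weight (1/3)·(2/3) = 2/9.
If it is in locker 3 (prior 1/3): the attendant opened locker 3, so this case is ruled out; weight (1/3)·0 = 0.
The weights sum to 5/9.
So P(the prize voucher in locker 1 | the attendant opened locker 3) = (1/3) / (5/9) = 3/5.

3/5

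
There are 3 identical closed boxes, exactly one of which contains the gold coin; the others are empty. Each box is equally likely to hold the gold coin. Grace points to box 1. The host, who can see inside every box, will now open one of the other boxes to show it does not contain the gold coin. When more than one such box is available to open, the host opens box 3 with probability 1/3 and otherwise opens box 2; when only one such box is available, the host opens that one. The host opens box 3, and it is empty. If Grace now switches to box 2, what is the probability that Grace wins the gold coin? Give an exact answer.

3/4

Apply Bayes' rule, conditioning on where the gold coin actually is.
If it is in box 1 (prior 1/3): box 3 is available, opened with probability 1/3; weight (1/3)·(1/3) = 1/9.
If it is in box 2 (prior 1/3): only box 3 is available, probability 1; weight (1/3)·1 = 1/3.
If it is in box 3 (prior 1/3): the host opened box 3, so this case is ruled out; weight (1/3)·0 = 0.
The weights sum to 4/9.
So P(the gold coin in box 2 | the host opened box 3) = (1/3) / (4/9) = 3/4.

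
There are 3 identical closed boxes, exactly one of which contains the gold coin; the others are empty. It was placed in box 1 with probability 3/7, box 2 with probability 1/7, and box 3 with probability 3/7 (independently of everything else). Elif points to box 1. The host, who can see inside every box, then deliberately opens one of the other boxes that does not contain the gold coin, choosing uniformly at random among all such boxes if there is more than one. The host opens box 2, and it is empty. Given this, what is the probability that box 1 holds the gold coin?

1/3

Apply Bayes' rule, conditioning on where the gold coin actually is.
If it is in box 1 (prior 3/7): the host has 2 equally likely choices, so probability 1/2; weight (3/7)·(1/2) = 3/14.
If it is in box 2 (prior 1/7): the host opened box 2, so this case is ruled out; weight (1/7)·0 = 0.
If it is in box 3 (prior 3/7): the host has no choice, probability 1; weight (3/7)·1 = 3/7.
The weights sum to 9/14.
So P(the gold coin in box 1 | the host opened box 2) = (3/14) / (9/14) = 1/3.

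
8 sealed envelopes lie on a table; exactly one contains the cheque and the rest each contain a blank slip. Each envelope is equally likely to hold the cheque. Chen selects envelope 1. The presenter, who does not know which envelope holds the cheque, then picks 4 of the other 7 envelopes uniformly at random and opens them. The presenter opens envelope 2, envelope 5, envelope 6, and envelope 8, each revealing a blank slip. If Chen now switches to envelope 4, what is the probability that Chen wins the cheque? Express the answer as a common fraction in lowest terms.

1/4

Because the presenter chose which envelopes to open without knowing where the cheque is, the choice is independent of the prize location. Learning that none of the 4 opened envelopes holds the cheque simply rules out those 4 locations and leaves the remaining 4 envelopes still equally likely by symmetry.
So P(the cheque in envelope 4) = 1/4.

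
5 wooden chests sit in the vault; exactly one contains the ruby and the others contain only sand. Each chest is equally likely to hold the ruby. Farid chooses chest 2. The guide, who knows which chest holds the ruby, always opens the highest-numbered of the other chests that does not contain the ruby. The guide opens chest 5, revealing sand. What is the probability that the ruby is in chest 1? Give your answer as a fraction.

1/4

Consider each possible location of the ruby in turn.
If it is in any of chests 1, 2, 3, and 4 (prior 1/5 each): chest 5 is the highest-numbered option available, probability 1; weight (1/5)·1 = 1/5 each.
If it is in chest 5 (prior 1/5): the guide opened chest 5, so this case is ruled out; weight (1/5)·0 = 0.
The weights sum to 4/5.
So P(the ruby in chest 1 | the guide opened chest 5) = (1/5) / (4/5) = 1/4.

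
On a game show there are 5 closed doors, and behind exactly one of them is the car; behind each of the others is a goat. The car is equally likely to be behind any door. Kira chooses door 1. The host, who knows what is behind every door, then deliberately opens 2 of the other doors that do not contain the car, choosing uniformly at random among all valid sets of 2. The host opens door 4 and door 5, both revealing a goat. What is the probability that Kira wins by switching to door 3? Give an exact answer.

Consider each possible location of the car in turn.
If it is behind door 1 (prior 1/5): the host has 6 equally likely choices, so probability 1/6; weight (1/5)·(1/6) = 1/30.
If it is behind either of doors 2 and 3 (prior 1/5 each): the host has 3 equally likely choices, so probability 1/3; weight (1/5)·(1/3) = 1/15 each.
If it is behind either of doors 4 and 5 (prior 1/5 each): that door was opened and seen not to hold the prize — ruled out; weight (1/5)·0 = 0 each.
The weights sum to 1/6.
So P(the car behind door 3 | the host opened door 4 and door 5) = (1/15) / (1/6) = 2/5.

2/5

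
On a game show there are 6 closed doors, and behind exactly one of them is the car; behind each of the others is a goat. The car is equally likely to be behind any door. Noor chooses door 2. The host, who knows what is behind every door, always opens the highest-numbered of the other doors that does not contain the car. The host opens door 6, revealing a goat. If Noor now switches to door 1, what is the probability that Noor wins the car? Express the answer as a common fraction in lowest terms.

1/5

Apply Bayes' rule, conditioning on where the car actually is.
If it is behind any of doors 1, 2, 3, 4, and 5 (prior 1/6 each): door 6 is the highest-numbered option available, probability 1; weight (1/6)·1 = 1/6 each.
If it is behind door 6 (prior 1/6): the host opened door 6, so this case is ruled out; weight (1/6)·0 = 0.
The weights sum to 5/6.
So P(the car behind door 1 | the host opened door 6) = (1/6) / (5/6) = 1/5.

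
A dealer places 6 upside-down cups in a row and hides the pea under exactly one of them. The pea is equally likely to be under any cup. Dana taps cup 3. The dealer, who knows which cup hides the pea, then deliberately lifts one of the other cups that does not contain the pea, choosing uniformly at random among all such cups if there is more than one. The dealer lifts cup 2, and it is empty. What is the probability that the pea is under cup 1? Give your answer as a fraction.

Condition on the true location of the pea.
If it is under any of cups 1, 4, 5, and 6 (prior 1/6 each): the dealer has 4 equally likely choices, so probability 1/4; weight (1/6)·(1/4) = 1/24 each.
If it is under cup 2 (prior 1/6): the dealer opened cup 2, so this case is ruled out; weight (1/6)·0 = 0.
If it is under cup 3 (prior 1/6): the dealer has 5 equally likely choices, so probability 1/5; weight (1/6)·(1/5) = 1/30.
The weights sum to 1/5.
So P(the pea under cup 1 | the dealer opened cup 2) = (1/24) / (1/5) = 5/24.

5/24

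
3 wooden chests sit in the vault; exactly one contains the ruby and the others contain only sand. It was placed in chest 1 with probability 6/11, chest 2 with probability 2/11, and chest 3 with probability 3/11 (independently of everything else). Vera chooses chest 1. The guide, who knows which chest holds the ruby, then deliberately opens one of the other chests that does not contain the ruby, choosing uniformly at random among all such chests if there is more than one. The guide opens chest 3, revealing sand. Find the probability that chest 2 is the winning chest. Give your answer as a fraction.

Condition on the true location of the ruby.
If it is in chest 1 (prior 6/11): the guide has 2 equally likely choices, so probability 1/2; weight (6/11)·(1/2) = 3/11.
If it is in chest 2 (prior 2/11): the guide has no choice, probability 1; weight (2/11)·1 = 2/11.
If it is in chest 3 (prior 3/11): the guide opened chest 3, so this case is ruled out; weight (3/11)·0 = 0.
The weights sum to 5/11.
So P(the ruby in chest 2 | the guide opened chest 3) = (2/11) / (5/11) = 2/5.

2/5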